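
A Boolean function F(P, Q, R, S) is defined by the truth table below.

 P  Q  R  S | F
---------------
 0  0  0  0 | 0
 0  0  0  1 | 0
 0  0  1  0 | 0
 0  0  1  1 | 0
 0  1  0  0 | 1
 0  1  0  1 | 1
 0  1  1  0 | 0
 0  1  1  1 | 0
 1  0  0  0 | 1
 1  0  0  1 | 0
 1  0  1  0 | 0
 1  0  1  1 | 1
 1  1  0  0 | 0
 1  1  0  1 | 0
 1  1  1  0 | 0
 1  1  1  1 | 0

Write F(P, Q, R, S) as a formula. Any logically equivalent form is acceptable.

F(P, Q, R, S) = (((((NOT P AND Q) AND NOT R) AND NOT S) OR (((NOT P AND Q) AND NOT R) AND S)) OR (((P AND NOT Q) AND NOT R) AND NOT S)) OR (((P AND NOT Q) AND R) AND S)

The 1-rows are (0,1,0,0), (0,1,0,1), (1,0,0,0), (1,0,1,1). Each contributes one minterm — ¬P·Q·¬R·¬S; ¬P·Q·¬R·S; P·¬Q·¬R·¬S; P·¬Q·R·S — and their disjunction is a sum-of-products form of F.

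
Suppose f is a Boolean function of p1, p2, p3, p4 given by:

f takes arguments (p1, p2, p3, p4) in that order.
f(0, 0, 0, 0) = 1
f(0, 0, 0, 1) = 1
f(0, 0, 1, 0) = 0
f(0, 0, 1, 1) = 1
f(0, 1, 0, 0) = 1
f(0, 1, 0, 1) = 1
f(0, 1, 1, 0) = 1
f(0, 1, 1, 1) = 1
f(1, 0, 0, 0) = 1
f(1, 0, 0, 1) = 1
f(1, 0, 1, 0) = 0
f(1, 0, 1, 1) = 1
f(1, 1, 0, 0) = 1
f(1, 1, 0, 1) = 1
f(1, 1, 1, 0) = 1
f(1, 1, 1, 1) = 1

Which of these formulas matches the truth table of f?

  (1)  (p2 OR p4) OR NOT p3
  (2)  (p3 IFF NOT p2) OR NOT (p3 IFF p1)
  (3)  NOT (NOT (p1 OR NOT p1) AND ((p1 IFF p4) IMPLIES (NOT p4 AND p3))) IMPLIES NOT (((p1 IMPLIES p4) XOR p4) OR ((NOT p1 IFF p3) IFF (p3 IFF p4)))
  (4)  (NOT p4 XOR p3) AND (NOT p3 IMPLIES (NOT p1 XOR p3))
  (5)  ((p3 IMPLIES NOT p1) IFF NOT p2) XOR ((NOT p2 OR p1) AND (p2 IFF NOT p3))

(2) fails at (0,0,0,0): the formula yields 0, f is 1.
(3) fails at (0,0,0,0): the formula yields 0, f is 1.
(4) fails at (0,0,0,1): the formula yields 0, f is 1.
(5) fails at (0,0,1,1): the formula yields 0, f is 1.
Only (1) survives; checking it on all 16 rows confirms it matches f.

1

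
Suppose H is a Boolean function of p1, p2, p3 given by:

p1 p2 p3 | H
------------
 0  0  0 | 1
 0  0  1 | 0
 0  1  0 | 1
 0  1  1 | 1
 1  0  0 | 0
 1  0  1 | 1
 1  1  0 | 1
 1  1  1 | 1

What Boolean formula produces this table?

H(p1, p2, p3) = ¬(((¬p1 ∧ ¬p2) ∧ p3) ∨ ((p1 ∧ ¬p2) ∧ ¬p3))

H is 0 on only 2 rows — (0,0,1), (1,0,0). Writing each as a minterm (¬p1·¬p2·p3, p1·¬p2·¬p3) and OR-ing them characterizes exactly where H=0, so H is the negation of that disjunction.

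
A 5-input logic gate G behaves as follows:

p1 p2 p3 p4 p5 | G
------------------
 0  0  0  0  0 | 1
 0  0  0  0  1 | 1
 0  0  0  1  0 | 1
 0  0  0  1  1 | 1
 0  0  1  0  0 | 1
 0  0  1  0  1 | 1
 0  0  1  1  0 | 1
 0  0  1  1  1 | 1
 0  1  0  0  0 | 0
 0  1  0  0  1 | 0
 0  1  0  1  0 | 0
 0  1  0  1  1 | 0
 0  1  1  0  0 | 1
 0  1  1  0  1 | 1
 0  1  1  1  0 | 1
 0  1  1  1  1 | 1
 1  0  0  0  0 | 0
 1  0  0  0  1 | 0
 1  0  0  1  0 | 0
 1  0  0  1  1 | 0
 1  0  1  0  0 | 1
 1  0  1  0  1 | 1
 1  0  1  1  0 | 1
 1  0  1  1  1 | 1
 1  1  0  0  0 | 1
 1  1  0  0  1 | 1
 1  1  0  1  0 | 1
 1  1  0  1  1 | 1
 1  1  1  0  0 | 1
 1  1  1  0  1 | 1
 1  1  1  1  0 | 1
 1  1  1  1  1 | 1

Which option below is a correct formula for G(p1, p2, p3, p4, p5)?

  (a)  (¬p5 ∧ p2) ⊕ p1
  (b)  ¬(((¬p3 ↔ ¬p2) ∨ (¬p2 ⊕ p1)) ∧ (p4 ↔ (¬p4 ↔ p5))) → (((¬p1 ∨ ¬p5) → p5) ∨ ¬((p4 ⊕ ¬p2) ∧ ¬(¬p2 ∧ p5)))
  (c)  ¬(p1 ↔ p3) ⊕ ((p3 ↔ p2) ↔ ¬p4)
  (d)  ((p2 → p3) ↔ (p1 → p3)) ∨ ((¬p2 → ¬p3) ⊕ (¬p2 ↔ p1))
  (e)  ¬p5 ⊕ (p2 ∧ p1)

(a) fails at (0,0,0,0,0): the formula yields 0, G is 1.
(b) fails at (0,1,0,0,0): the formula yields 1, G is 0.
(c) fails at (0,0,0,1,0): the formula yields 0, G is 1.
(e) fails at (0,0,0,0,1): the formula yields 0, G is 1.
(d) is the remaining candidate, and it agrees with G on all 32 inputs.

d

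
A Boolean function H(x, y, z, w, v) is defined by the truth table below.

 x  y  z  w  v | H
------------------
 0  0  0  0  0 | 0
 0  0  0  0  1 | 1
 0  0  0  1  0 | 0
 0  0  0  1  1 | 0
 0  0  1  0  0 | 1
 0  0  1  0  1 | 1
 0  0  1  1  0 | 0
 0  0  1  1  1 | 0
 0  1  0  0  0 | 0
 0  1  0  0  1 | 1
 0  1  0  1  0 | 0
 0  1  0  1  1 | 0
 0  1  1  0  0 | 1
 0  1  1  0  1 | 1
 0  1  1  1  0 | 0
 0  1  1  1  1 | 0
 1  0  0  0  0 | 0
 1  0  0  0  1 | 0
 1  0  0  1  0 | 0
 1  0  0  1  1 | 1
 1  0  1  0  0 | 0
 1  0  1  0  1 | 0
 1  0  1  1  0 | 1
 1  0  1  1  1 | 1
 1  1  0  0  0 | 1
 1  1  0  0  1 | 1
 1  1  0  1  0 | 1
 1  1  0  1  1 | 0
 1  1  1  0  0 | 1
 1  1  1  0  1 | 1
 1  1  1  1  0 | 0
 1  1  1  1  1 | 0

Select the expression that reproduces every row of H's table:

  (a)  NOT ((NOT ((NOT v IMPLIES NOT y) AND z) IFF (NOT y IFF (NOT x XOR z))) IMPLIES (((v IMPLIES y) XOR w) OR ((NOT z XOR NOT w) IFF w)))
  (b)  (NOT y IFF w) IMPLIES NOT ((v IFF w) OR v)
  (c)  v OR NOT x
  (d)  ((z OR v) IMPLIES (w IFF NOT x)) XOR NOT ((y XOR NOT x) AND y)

(a) disagrees with H on (0,0,0,0,1) (formula → 0, table → 1); rule it out.
(b) disagrees with H on (0,0,0,0,0) (formula → 1, table → 0); rule it out.
(c) disagrees with H on (0,0,0,0,0) (formula → 1, table → 0); rule it out.
(d) is the remaining candidate, and it agrees with H on all 32 inputs.

d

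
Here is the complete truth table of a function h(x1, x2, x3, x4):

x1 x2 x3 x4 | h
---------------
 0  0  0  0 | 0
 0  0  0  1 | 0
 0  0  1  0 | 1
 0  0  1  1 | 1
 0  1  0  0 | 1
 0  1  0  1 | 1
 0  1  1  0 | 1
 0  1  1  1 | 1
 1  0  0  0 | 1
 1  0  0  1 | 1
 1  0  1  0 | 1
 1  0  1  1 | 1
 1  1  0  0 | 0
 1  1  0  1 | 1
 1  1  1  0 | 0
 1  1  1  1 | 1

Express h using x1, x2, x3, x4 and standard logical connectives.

There are just 4 zero rows: (0,0,0,0), (0,0,0,1), (1,1,0,0), (1,1,1,0). Their minterms are ¬x1·¬x2·¬x3·¬x4, ¬x1·¬x2·¬x3·x4, x1·x2·¬x3·¬x4, x1·x2·x3·¬x4; the OR of those covers precisely the 0-outputs, and negating it yields h.

h(x1, x2, x3, x4) = ((((((x1' · x2') · x3') · x4') + (((x1' · x2') · x3') · x4)) + (((x1 · x2) · x3') · x4')) + (((x1 · x2) · x3) · x4'))'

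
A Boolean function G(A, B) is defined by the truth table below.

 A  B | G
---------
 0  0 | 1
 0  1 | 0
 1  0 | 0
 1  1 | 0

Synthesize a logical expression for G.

G(A, B) = ~(A | B)

The output is 1 only when every input is 0 — NOR of all inputs.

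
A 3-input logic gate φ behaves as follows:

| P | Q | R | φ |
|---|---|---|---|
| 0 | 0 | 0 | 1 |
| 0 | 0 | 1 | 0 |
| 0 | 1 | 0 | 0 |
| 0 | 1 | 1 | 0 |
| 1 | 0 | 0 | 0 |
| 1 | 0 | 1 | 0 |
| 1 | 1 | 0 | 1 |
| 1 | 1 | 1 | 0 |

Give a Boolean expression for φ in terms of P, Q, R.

φ(P, Q, R) = ((P' · Q') · R') + ((P · Q) · R')

The 1-rows are (0,0,0), (1,1,0). Each contributes one minterm — ¬P·¬Q·¬R; P·Q·¬R — and their disjunction is a sum-of-products form of φ.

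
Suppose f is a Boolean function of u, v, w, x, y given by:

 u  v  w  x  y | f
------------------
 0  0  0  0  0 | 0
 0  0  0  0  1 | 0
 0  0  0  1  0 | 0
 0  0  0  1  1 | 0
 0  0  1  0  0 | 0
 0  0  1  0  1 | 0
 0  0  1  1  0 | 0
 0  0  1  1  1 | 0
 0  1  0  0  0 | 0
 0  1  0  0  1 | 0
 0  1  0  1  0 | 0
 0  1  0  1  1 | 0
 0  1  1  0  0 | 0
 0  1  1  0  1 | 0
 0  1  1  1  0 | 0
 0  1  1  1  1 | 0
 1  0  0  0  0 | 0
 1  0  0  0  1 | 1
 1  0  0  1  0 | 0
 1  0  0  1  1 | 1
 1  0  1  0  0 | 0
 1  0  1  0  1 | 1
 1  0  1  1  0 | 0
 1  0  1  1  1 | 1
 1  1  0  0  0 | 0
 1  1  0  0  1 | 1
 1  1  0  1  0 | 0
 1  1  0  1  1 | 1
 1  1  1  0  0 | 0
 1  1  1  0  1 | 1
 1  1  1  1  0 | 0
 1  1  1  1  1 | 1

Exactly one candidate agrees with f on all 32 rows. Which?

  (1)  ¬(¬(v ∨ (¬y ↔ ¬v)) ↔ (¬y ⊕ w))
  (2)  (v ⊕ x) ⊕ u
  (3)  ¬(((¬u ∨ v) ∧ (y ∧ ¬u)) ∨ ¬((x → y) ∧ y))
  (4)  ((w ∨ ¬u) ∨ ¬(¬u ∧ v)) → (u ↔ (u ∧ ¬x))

(1) disagrees with f on (0,0,0,0,0) (formula → 1, table → 0); rule it out.
(2) disagrees with f on (0,0,0,1,0) (formula → 1, table → 0); rule it out.
(4) disagrees with f on (0,0,0,0,0) (formula → 1, table → 0); rule it out.
Only (3) survives; checking it on all 32 rows confirms it matches f.

3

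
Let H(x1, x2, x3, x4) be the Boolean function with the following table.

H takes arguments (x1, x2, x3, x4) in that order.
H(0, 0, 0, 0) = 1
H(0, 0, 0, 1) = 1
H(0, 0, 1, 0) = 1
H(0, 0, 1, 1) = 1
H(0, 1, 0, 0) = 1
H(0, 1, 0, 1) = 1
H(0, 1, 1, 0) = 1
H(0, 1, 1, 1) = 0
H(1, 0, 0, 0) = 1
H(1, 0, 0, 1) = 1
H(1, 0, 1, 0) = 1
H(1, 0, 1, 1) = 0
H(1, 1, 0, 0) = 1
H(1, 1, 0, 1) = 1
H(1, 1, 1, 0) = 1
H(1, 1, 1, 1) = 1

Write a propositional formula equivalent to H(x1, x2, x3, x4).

H is 0 on only 2 rows — (0,1,1,1), (1,0,1,1). Writing each as a minterm (¬x1·x2·x3·x4, x1·¬x2·x3·x4) and OR-ing them characterizes exactly where H=0, so H is the negation of that disjunction.

H(x1, x2, x3, x4) = ((((x1' · x2) · x3) · x4) + (((x1 · x2') · x3) · x4))'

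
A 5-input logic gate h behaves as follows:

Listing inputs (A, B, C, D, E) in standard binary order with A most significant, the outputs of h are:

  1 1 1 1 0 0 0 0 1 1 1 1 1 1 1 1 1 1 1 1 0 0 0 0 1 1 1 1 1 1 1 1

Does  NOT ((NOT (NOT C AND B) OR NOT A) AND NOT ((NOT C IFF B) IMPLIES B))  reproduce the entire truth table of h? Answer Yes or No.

Test each input against both h and the formula:
  A=0, B=0, C=0, D=0, E=0: formula gives 1, h = 1 ✓
  A=0, B=0, C=0, D=0, E=1: formula gives 1, h = 1 ✓
  A=0, B=0, C=0, D=1, E=0: formula gives 1, h = 1 ✓
  A=0, B=0, C=0, D=1, E=1: formula gives 1, h = 1 ✓
  … (the remaining 28 rows also agree.)
Every row agrees, so the formula is equivalent.

Yes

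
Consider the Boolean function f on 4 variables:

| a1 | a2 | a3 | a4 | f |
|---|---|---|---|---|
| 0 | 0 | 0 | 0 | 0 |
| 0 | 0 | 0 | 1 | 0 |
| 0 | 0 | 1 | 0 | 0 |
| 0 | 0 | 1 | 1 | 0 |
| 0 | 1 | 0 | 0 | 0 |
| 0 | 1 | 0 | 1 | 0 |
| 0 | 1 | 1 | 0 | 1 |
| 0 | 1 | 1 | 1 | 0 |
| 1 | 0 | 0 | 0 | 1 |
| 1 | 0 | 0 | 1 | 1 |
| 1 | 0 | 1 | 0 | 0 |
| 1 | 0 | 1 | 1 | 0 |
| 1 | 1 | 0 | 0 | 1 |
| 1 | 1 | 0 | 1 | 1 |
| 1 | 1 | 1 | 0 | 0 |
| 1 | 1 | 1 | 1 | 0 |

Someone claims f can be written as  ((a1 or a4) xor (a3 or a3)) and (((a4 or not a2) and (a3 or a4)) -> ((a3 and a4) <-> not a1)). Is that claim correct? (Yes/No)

Test each input against both f and the formula:
  a1=0, a2=0, a3=0, a4=0: formula gives 0, f = 0 ✓
  a1=0, a2=0, a3=0, a4=1: formula gives 0, f = 0 ✓
  a1=0, a2=0, a3=1, a4=0: formula gives 0, f = 0 ✓
  a1=0, a2=0, a3=1, a4=1: formula gives 0, f = 0 ✓
  …and likewise for the remaining 12 rows.
All 16 rows match — the expression computes f exactly.

Yes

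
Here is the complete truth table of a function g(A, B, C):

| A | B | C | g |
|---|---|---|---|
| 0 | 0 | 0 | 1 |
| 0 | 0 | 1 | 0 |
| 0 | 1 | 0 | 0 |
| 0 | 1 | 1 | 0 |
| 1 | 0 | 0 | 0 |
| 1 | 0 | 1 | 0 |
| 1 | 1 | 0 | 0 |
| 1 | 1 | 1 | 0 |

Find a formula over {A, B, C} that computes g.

The output is 1 only when every input is 0 — NOR of all inputs.

g(A, B, C) = not ((A or B) or C)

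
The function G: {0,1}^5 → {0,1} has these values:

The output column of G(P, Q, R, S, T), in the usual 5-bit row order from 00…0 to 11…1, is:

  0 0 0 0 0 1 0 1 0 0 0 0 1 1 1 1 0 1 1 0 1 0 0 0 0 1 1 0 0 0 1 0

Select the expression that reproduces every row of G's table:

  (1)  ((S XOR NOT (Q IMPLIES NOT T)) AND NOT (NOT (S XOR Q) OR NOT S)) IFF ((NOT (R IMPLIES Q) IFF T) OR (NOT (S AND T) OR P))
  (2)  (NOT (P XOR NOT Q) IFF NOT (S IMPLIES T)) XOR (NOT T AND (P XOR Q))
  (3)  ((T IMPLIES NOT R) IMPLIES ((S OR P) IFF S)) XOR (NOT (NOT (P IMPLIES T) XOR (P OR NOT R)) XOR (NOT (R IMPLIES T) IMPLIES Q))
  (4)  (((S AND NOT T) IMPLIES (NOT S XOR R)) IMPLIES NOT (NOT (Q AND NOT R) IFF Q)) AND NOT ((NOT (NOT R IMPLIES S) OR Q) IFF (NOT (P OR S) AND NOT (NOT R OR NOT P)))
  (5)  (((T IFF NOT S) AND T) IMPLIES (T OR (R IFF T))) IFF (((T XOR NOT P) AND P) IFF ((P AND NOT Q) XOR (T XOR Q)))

(1): at (0,0,0,1,0) it gives 1, but G = 0 — eliminated.
(2): at (0,0,0,0,0) it gives 1, but G = 0 — eliminated.
(4): at (0,0,0,0,0) it gives 1, but G = 0 — eliminated.
(5): at (0,0,0,0,0) it gives 1, but G = 0 — eliminated.
(3) is the remaining candidate, and it agrees with G on all 32 inputs.

3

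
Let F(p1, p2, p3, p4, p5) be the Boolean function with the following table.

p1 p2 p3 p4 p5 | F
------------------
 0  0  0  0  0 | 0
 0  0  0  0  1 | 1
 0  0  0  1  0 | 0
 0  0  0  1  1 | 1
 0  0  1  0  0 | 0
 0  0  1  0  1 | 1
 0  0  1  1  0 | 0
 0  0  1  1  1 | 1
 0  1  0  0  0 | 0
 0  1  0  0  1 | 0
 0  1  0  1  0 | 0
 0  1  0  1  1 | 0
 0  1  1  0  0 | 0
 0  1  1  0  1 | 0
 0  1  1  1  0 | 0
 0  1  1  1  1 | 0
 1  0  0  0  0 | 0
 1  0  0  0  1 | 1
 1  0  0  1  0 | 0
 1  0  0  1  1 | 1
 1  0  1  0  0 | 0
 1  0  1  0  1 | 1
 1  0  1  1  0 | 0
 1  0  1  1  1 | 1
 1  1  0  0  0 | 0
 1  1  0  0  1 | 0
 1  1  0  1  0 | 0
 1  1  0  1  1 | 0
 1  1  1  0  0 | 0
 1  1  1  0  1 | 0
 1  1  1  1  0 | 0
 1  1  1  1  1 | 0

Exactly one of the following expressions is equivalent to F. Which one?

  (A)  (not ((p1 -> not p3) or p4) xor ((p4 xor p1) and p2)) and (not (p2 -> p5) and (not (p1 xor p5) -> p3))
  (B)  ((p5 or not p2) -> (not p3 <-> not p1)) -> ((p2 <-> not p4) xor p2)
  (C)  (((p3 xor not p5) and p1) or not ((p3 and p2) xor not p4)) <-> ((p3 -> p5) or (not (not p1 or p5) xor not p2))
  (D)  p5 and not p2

D

(A) disagrees with F on (0,0,0,0,1) (formula → 0, table → 1); rule it out.
(B) disagrees with F on (0,0,0,0,1) (formula → 0, table → 1); rule it out.
(C) disagrees with F on (0,0,0,0,1) (formula → 0, table → 1); rule it out.
That leaves (D). Evaluating it on every row reproduces the table of F exactly.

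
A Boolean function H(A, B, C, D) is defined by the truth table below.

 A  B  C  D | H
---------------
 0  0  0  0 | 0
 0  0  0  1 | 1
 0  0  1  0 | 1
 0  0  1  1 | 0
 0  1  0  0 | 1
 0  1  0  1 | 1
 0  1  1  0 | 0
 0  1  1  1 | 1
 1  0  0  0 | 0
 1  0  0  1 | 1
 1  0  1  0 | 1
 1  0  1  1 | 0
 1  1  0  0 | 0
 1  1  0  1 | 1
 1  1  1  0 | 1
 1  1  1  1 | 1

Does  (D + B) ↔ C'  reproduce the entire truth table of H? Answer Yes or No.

Evaluate (D + B) ↔ C' on each row and compare to H:
  A=0, B=0, C=0, D=0: formula gives 0, H = 0 ✓
  A=0, B=0, C=0, D=1: formula gives 1, H = 1 ✓
  A=0, B=0, C=1, D=0: formula gives 1, H = 1 ✓
  A=0, B=0, C=1, D=1: formula gives 0, H = 0 ✓
  …
  A=0, B=1, C=1, D=1: formula gives 0, but H = 1 ✗
Row (0,1,1,1) is a counterexample, so the formula is not equivalent to H.

No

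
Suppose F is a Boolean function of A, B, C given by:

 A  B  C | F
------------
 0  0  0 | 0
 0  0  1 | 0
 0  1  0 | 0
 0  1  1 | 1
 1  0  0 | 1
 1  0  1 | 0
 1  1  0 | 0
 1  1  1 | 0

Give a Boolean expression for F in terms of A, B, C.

The 1-rows are (0,1,1), (1,0,0). Each contributes one minterm — ¬A·B·C; A·¬B·¬C — and their disjunction is a sum-of-products form of F.

F(A, B, C) = ((NOT A AND B) AND C) OR ((A AND NOT B) AND NOT C)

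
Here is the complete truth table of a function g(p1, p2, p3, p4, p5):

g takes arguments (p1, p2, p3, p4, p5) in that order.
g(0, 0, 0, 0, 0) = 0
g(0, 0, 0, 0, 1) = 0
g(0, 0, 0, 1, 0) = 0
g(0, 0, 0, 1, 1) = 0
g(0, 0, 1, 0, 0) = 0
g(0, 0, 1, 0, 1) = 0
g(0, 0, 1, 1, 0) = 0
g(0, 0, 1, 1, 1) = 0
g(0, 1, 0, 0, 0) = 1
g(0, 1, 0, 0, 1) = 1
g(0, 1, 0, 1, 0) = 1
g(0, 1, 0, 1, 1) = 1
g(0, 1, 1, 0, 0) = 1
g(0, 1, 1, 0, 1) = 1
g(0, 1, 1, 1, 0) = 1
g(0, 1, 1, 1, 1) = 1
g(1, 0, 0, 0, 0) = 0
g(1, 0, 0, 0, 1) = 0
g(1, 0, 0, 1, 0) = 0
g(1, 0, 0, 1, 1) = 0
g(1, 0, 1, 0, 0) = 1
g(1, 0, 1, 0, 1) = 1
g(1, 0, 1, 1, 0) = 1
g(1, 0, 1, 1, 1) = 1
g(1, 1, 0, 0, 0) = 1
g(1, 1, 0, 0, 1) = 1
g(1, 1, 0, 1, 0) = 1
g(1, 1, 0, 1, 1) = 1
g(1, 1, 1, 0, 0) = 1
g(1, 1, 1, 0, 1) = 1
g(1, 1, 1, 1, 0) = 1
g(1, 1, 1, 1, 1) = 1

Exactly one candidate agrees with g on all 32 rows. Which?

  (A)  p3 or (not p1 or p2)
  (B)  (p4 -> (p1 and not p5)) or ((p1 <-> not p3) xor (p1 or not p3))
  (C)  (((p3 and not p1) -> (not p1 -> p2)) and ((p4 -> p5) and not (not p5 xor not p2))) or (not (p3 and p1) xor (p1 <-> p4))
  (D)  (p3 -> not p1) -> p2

(A) fails at (0,0,0,0,0): the formula yields 1, g is 0.
(B) fails at (0,0,0,0,0): the formula yields 1, g is 0.
(C) fails at (0,0,0,0,0): the formula yields 1, g is 0.
That leaves (D). Evaluating it on every row reproduces the table of g exactly.

D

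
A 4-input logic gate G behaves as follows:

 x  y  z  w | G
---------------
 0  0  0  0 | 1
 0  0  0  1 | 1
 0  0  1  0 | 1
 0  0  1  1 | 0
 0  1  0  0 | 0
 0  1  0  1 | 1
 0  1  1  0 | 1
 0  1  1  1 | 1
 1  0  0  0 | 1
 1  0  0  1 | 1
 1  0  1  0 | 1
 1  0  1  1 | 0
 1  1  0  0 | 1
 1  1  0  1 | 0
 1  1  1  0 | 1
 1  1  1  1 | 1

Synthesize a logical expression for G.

The 0-rows are (0,0,1,1), (0,1,0,0), (1,0,1,1), (1,1,0,1). Take each as a conjunction (¬x·¬y·z·w, ¬x·y·¬z·¬w, x·¬y·z·w, x·y·¬z·w), form their disjunction, and complement — that gives a formula that is 1 everywhere G is.

G(x, y, z, w) = NOT ((((((NOT x AND NOT y) AND z) AND w) OR (((NOT x AND y) AND NOT z) AND NOT w)) OR (((x AND NOT y) AND z) AND w)) OR (((x AND y) AND NOT z) AND w))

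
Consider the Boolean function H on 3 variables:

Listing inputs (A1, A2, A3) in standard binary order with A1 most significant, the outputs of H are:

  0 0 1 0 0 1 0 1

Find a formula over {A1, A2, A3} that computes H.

H(A1, A2, A3) = (((NOT A1 AND A2) AND NOT A3) OR ((A1 AND NOT A2) AND A3)) OR ((A1 AND A2) AND A3)

Collect the rows where H=1 — (0,1,0), (1,0,1), (1,1,1) — and write one minterm per row: ¬A1·A2·¬A3, A1·¬A2·A3, A1·A2·A3. Their union (logical OR) reproduces the table exactly.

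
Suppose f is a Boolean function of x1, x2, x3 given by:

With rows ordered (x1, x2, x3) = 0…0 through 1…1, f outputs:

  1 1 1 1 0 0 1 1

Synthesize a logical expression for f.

f is 0 on only 2 rows — (1,0,0), (1,0,1). Writing each as a minterm (x1·¬x2·¬x3, x1·¬x2·x3) and OR-ing them characterizes exactly where f=0, so f is the negation of that disjunction.

f(x1, x2, x3) = not (((x1 and not x2) and not x3) or ((x1 and not x2) and x3))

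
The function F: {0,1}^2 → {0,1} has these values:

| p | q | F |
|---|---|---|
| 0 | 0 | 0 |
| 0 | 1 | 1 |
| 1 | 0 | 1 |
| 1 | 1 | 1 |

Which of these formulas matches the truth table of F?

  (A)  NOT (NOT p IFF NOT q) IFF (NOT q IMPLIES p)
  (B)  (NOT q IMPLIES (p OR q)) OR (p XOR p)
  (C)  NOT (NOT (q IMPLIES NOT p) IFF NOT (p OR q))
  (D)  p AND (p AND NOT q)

(A): at (0,0) it gives 1, but F = 0 — eliminated.
(C): at (0,0) it gives 1, but F = 0 — eliminated.
(D): at (0,1) it gives 0, but F = 1 — eliminated.
Only (B) survives; checking it on all 4 rows confirms it matches F.

B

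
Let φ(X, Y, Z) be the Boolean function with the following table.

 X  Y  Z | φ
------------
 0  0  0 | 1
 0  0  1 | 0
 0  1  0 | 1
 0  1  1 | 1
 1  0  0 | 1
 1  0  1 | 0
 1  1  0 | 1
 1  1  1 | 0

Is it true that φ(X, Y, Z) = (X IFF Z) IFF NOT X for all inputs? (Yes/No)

No

Test each input against both φ and the formula:
  X=0, Y=0, Z=0: formula gives 1, φ = 1 ✓
  X=0, Y=0, Z=1: formula gives 0, φ = 0 ✓
  X=0, Y=1, Z=0: formula gives 1, φ = 1 ✓
  X=0, Y=1, Z=1: formula gives 0, but φ = 1 ✗
A single disagreement suffices: at (0,1,1) they differ, so the formula does not compute φ.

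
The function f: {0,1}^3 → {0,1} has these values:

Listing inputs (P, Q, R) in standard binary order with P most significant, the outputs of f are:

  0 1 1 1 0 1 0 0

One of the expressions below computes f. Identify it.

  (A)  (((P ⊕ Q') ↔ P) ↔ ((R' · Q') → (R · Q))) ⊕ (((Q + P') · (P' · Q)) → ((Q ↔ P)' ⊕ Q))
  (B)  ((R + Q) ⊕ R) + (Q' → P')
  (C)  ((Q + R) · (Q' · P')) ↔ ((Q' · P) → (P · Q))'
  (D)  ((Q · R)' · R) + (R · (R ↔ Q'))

(B): at (0,0,0) it gives 1, but f = 0 — eliminated.
(C): at (0,0,0) it gives 1, but f = 0 — eliminated.
(D): at (0,1,0) it gives 0, but f = 1 — eliminated.
Only (A) survives; checking it on all 8 rows confirms it matches f.

A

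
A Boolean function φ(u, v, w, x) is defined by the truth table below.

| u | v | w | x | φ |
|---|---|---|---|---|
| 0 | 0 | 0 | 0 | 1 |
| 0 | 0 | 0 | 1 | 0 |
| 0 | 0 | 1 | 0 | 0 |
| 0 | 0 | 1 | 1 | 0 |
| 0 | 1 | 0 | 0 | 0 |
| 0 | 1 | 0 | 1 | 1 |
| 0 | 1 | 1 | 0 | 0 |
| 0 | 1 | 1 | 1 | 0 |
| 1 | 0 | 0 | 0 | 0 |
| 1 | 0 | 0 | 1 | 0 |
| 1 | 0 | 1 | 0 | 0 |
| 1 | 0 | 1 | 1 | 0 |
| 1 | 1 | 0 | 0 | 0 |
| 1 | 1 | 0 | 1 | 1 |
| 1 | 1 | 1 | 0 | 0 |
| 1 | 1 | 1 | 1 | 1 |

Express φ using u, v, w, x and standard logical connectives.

Collect the rows where φ=1 — (0,0,0,0), (0,1,0,1), (1,1,0,1), (1,1,1,1) — and write one minterm per row: ¬u·¬v·¬w·¬x, ¬u·v·¬w·x, u·v·¬w·x, u·v·w·x. Their union (logical OR) reproduces the table exactly.

φ(u, v, w, x) = (((((¬u ∧ ¬v) ∧ ¬w) ∧ ¬x) ∨ (((¬u ∧ v) ∧ ¬w) ∧ x)) ∨ (((u ∧ v) ∧ ¬w) ∧ x)) ∨ (((u ∧ v) ∧ w) ∧ x)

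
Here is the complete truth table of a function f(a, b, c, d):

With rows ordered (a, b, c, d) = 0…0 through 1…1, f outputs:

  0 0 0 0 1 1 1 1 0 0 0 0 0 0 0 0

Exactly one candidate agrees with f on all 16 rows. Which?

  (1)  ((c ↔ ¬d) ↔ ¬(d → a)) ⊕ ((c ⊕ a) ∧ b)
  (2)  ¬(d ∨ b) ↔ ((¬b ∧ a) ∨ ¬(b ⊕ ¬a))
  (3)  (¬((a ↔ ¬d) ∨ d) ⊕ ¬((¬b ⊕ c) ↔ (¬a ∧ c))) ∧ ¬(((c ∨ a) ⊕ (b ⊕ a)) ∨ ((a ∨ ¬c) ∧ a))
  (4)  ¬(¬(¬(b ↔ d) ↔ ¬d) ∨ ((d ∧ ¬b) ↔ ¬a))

4

(1) disagrees with f on (0,0,0,0) (formula → 1, table → 0); rule it out.
(2) disagrees with f on (0,0,0,1) (formula → 1, table → 0); rule it out.
(3) disagrees with f on (0,0,0,1) (formula → 1, table → 0); rule it out.
That leaves (4). Evaluating it on every row reproduces the table of f exactly.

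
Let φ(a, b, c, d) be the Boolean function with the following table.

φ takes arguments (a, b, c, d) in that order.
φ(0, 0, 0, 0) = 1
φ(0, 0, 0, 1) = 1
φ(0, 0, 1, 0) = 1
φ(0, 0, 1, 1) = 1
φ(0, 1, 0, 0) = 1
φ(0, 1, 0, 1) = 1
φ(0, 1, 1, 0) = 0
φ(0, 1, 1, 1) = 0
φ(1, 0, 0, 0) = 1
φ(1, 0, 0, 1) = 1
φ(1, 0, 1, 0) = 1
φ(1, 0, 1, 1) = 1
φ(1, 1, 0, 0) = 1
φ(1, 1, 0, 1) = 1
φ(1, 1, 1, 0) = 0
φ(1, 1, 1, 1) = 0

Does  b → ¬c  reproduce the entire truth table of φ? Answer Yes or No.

Test each input against both φ and the formula:
  a=0, b=0, c=0, d=0: formula gives 1, φ = 1 ✓
  a=0, b=0, c=0, d=1: formula gives 1, φ = 1 ✓
  a=0, b=0, c=1, d=0: formula gives 1, φ = 1 ✓
  a=0, b=0, c=1, d=1: formula gives 1, φ = 1 ✓
  …and likewise for the remaining 12 rows.
All 16 rows match — the expression computes φ exactly.

Yes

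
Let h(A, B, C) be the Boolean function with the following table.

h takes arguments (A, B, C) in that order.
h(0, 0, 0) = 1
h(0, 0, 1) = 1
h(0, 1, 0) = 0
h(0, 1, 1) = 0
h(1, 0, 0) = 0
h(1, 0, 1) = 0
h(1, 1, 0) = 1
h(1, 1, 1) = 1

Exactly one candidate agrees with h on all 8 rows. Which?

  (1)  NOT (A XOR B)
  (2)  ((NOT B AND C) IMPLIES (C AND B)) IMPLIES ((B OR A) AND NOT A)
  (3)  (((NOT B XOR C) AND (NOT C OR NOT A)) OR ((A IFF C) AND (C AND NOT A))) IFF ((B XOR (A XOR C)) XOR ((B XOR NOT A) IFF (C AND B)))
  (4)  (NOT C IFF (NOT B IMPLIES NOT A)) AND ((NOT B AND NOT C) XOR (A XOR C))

(2) fails at (0,0,0): the formula yields 0, h is 1.
(3) fails at (0,0,0): the formula yields 0, h is 1.
(4) fails at (0,0,1): the formula yields 0, h is 1.
Only (1) survives; checking it on all 8 rows confirms it matches h.

1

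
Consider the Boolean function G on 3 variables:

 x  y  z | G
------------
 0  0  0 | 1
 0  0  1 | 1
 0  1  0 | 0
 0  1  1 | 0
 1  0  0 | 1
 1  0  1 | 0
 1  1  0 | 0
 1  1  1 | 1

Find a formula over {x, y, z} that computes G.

G(x, y, z) = ((((not x and not y) and not z) or ((not x and not y) and z)) or ((x and not y) and not z)) or ((x and y) and z)

G=1 on 4 inputs: (0,0,0), (0,0,1), (1,0,0), (1,1,1). Reading each as a conjunction of literals (¬x·¬y·¬z, ¬x·¬y·z, x·¬y·¬z, x·y·z) and taking the OR gives the canonical DNF.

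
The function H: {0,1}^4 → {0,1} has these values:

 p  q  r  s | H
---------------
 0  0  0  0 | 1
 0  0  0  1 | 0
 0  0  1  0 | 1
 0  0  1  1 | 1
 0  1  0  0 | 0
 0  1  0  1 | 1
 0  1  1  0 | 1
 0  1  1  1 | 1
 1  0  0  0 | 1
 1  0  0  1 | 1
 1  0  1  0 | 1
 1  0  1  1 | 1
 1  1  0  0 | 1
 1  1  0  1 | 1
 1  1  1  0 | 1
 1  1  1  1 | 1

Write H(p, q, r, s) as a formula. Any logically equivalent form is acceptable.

H(p, q, r, s) = ((((p' · q') · r') · s) + (((p' · q) · r') · s'))'

The 0-rows are (0,0,0,1), (0,1,0,0). Take each as a conjunction (¬p·¬q·¬r·s, ¬p·q·¬r·¬s), form their disjunction, and complement — that gives a formula that is 1 everywhere H is.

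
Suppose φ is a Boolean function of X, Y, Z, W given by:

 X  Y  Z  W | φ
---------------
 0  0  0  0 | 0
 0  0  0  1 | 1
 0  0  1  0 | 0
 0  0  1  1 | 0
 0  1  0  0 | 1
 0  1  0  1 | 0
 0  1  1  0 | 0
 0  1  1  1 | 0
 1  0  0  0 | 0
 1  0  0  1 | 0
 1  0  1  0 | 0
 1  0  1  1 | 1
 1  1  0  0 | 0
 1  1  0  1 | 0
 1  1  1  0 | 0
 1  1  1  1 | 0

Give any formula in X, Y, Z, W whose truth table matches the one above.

φ(X, Y, Z, W) = ((((¬X ∧ ¬Y) ∧ ¬Z) ∧ W) ∨ (((¬X ∧ Y) ∧ ¬Z) ∧ ¬W)) ∨ (((X ∧ ¬Y) ∧ Z) ∧ W)

φ=1 on 3 inputs: (0,0,0,1), (0,1,0,0), (1,0,1,1). Reading each as a conjunction of literals (¬X·¬Y·¬Z·W, ¬X·Y·¬Z·¬W, X·¬Y·Z·W) and taking the OR gives the canonical DNF.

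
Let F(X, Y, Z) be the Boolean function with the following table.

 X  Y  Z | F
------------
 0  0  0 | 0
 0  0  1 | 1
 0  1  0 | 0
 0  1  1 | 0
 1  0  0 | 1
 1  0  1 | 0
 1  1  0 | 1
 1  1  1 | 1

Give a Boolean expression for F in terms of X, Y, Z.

F(X, Y, Z) = ((((not X and not Y) and Z) or ((X and not Y) and not Z)) or ((X and Y) and not Z)) or ((X and Y) and Z)

F=1 on 4 inputs: (0,0,1), (1,0,0), (1,1,0), (1,1,1). Reading each as a conjunction of literals (¬X·¬Y·Z, X·¬Y·¬Z, X·Y·¬Z, X·Y·Z) and taking the OR gives the canonical DNF.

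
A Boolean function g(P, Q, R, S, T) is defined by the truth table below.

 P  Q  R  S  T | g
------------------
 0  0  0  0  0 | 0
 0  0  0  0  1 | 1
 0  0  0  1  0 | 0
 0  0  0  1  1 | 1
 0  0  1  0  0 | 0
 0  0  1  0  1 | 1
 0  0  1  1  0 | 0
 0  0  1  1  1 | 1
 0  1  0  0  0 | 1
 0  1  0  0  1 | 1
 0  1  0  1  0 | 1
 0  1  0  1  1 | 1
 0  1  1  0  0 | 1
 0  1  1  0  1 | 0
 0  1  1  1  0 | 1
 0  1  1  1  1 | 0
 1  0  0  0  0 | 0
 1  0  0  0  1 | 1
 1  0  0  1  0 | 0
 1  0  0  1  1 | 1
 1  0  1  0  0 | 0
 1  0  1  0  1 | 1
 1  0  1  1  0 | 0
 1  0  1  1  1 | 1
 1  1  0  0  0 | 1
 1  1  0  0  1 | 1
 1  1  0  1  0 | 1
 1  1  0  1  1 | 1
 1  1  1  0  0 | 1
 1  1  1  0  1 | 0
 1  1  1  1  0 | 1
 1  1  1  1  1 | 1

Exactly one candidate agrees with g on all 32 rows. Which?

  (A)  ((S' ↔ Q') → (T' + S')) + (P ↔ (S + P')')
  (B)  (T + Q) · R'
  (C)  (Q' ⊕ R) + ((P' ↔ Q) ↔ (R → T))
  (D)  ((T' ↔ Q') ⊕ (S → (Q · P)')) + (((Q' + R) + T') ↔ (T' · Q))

(A): at (0,0,0,0,0) it gives 1, but g = 0 — eliminated.
(B): at (0,0,1,0,1) it gives 0, but g = 1 — eliminated.
(C): at (0,0,0,0,0) it gives 1, but g = 0 — eliminated.
That leaves (D). Evaluating it on every row reproduces the table of g exactly.

D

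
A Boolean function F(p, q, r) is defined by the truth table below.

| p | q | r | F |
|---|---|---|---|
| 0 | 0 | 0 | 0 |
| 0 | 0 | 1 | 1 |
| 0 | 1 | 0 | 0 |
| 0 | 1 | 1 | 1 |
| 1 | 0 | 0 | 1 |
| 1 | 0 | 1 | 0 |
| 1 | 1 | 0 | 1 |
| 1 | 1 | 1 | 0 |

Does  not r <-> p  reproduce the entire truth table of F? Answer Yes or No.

Test each input against both F and the formula:
  p=0, q=0, r=0: formula gives 0, F = 0 ✓
  p=0, q=0, r=1: formula gives 1, F = 1 ✓
  p=0, q=1, r=0: formula gives 0, F = 0 ✓
  p=0, q=1, r=1: formula gives 1, F = 1 ✓
  p=1, q=0, r=0: formula gives 1, F = 1 ✓
  …and likewise for the remaining 3 rows.
Every row agrees, so the formula is equivalent.

Yes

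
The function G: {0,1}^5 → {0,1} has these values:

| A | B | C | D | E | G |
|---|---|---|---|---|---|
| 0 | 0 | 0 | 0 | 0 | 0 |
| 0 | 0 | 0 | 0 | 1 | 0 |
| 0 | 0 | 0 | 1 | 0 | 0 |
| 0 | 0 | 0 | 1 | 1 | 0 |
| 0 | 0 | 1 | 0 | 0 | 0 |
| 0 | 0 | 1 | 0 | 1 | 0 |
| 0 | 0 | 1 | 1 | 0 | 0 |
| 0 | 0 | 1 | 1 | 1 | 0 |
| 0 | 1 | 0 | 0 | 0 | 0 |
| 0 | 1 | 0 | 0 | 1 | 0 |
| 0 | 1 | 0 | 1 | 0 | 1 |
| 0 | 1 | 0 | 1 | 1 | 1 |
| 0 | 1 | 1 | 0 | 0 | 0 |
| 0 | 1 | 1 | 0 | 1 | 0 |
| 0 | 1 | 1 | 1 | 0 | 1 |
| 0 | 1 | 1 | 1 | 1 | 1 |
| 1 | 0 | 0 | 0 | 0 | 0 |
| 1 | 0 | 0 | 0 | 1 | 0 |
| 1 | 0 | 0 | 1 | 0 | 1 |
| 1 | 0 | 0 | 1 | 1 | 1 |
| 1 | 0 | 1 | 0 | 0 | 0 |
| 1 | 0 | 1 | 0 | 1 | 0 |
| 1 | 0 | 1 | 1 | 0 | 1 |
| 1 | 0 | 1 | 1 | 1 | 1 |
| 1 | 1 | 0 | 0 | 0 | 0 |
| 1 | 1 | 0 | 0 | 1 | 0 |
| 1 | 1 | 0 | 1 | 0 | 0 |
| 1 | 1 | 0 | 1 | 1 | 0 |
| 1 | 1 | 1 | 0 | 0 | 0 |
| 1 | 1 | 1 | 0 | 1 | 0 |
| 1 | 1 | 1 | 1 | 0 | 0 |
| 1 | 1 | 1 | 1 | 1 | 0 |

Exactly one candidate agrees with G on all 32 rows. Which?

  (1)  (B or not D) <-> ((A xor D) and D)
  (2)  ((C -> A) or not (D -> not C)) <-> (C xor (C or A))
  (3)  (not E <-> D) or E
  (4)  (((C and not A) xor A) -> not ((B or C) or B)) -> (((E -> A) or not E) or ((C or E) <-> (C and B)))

1

(2) fails at (0,0,1,0,0): the formula yields 1, G is 0.
(3) fails at (0,0,0,0,1): the formula yields 1, G is 0.
(4) fails at (0,0,0,0,0): the formula yields 1, G is 0.
That leaves (1). Evaluating it on every row reproduces the table of G exactly.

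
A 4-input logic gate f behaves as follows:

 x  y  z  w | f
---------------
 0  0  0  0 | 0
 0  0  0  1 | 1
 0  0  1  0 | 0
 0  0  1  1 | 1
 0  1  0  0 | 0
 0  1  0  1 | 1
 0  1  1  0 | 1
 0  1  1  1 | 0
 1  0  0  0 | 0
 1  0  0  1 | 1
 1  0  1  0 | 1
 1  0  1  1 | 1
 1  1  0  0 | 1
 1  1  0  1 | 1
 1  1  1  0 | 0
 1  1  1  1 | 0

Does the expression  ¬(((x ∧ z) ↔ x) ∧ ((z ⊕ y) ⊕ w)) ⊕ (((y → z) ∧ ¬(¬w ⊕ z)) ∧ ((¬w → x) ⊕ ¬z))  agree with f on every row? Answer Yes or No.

Evaluate ¬(((x ∧ z) ↔ x) ∧ ((z ⊕ y) ⊕ w)) ⊕ (((y → z) ∧ ¬(¬w ⊕ z)) ∧ ((¬w → x) ⊕ ¬z)) on each row and compare to f:
  x=0, y=0, z=0, w=0: formula gives 1, but f = 0 ✗
A single disagreement suffices: at (0,0,0,0) they differ, so the formula does not compute f.

No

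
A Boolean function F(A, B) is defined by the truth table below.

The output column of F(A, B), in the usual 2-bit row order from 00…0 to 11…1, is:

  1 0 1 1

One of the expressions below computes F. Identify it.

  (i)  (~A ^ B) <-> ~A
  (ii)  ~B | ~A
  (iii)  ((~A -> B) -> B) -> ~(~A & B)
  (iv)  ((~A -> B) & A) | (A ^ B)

(i): at (1,1) it gives 0, but F = 1 — eliminated.
(ii): at (0,1) it gives 1, but F = 0 — eliminated.
(iv): at (0,0) it gives 0, but F = 1 — eliminated.
(iii) is the remaining candidate, and it agrees with F on all 4 inputs.

iii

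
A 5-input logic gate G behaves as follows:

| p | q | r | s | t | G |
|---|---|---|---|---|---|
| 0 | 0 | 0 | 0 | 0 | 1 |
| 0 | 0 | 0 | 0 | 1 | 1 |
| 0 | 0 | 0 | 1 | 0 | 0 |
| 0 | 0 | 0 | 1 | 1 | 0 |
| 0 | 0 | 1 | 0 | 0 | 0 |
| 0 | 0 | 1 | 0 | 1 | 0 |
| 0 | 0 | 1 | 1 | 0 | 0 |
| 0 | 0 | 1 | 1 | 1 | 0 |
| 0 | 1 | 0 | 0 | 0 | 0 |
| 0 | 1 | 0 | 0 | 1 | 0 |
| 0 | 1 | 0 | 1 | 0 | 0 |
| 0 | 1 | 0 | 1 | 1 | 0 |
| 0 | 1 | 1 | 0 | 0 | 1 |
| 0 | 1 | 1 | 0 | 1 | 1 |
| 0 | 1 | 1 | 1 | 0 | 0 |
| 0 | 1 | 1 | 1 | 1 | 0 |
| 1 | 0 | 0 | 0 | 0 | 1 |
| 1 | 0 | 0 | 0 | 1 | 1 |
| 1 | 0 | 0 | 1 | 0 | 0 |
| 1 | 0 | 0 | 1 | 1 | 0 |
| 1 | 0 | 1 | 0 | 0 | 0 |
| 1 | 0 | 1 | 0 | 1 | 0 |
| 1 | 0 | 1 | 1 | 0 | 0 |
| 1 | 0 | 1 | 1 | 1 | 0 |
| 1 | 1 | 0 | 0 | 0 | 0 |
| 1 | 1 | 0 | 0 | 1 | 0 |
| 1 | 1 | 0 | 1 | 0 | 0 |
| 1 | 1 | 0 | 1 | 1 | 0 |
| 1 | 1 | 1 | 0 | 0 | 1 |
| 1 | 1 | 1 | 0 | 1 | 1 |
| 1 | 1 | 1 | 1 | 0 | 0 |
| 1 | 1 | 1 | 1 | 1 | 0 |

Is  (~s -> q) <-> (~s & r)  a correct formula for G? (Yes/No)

Yes

Test each input against both G and the formula:
  p=0, q=0, r=0, s=0, t=0: formula gives 1, G = 1 ✓
  p=0, q=0, r=0, s=0, t=1: formula gives 1, G = 1 ✓
  p=0, q=0, r=0, s=1, t=0: formula gives 0, G = 0 ✓
  p=0, q=0, r=0, s=1, t=1: formula gives 0, G = 0 ✓
  …and likewise for the remaining 28 rows.
All 32 rows match — the expression computes G exactly.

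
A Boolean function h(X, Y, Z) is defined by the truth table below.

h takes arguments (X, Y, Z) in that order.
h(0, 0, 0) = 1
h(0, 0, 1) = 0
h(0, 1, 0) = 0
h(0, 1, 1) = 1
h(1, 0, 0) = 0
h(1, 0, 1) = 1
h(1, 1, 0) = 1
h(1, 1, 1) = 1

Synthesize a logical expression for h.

The 0-rows are (0,0,1), (0,1,0), (1,0,0). Take each as a conjunction (¬X·¬Y·Z, ¬X·Y·¬Z, X·¬Y·¬Z), form their disjunction, and complement — that gives a formula that is 1 everywhere h is.

h(X, Y, Z) = ~((((~X & ~Y) & Z) | ((~X & Y) & ~Z)) | ((X & ~Y) & ~Z))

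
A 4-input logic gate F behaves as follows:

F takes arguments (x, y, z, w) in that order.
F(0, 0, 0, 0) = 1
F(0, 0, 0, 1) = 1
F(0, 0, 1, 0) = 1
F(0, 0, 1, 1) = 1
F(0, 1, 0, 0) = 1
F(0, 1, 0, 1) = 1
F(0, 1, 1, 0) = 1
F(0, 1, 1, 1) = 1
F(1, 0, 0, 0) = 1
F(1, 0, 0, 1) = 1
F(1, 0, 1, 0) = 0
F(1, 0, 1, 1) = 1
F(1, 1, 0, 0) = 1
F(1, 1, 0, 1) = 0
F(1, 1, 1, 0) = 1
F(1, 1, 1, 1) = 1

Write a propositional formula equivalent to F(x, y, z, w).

There are just 2 zero rows: (1,0,1,0), (1,1,0,1). Their minterms are x·¬y·z·¬w, x·y·¬z·w; the OR of those covers precisely the 0-outputs, and negating it yields F.

F(x, y, z, w) = ((((x · y') · z) · w') + (((x · y) · z') · w))'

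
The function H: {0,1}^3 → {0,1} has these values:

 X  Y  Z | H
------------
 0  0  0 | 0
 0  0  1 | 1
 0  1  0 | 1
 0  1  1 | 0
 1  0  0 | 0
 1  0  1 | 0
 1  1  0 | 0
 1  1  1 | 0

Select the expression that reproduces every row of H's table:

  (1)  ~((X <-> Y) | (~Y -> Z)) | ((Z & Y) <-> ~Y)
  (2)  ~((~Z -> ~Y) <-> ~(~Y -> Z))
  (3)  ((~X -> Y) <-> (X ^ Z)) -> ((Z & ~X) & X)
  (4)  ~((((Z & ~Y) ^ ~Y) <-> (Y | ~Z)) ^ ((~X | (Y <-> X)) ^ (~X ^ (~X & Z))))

(1) disagrees with H on (0,0,1) (formula → 0, table → 1); rule it out.
(2) disagrees with H on (0,1,0) (formula → 0, table → 1); rule it out.
(3) disagrees with H on (1,0,1) (formula → 1, table → 0); rule it out.
Only (4) survives; checking it on all 8 rows confirms it matches H.

4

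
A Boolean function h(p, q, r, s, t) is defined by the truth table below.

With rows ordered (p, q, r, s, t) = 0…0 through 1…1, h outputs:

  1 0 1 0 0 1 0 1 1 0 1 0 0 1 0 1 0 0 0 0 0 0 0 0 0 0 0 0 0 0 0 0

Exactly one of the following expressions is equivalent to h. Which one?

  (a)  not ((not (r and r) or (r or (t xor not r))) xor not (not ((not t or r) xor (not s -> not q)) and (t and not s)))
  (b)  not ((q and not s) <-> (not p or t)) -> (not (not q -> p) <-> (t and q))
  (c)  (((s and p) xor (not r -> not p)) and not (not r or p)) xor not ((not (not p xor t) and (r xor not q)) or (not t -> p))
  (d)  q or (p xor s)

(a) fails at (0,0,0,0,1): the formula yields 1, h is 0.
(b) fails at (0,0,0,0,0): the formula yields 0, h is 1.
(d) fails at (0,0,0,0,0): the formula yields 0, h is 1.
(c) is the remaining candidate, and it agrees with h on all 32 inputs.

c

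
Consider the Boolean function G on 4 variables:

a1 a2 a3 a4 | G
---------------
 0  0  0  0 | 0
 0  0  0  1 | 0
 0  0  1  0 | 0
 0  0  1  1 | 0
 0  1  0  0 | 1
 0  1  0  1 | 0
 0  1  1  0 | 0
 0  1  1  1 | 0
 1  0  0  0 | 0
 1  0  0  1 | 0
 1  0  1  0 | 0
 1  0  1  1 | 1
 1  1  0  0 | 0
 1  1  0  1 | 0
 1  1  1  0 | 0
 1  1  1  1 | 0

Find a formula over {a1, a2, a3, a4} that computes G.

G=1 on 2 inputs: (0,1,0,0), (1,0,1,1). Reading each as a conjunction of literals (¬a1·a2·¬a3·¬a4, a1·¬a2·a3·a4) and taking the OR gives the canonical DNF.

G(a1, a2, a3, a4) = (((a1' · a2) · a3') · a4') + (((a1 · a2') · a3) · a4)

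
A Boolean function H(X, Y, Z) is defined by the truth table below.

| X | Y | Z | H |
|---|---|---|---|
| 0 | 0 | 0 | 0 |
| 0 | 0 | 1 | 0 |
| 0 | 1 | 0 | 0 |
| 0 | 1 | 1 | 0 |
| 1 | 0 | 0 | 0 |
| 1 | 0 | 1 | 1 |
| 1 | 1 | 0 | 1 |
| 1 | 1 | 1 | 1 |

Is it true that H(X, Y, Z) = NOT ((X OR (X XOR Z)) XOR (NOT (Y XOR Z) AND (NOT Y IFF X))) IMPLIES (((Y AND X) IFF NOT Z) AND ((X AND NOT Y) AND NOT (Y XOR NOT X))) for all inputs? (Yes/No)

No

Evaluate NOT ((X OR (X XOR Z)) XOR (NOT (Y XOR Z) AND (NOT Y IFF X))) IMPLIES (((Y AND X) IFF NOT Z) AND ((X AND NOT Y) AND NOT (Y XOR NOT X))) on each row and compare to H:
  X=0, Y=0, Z=0: formula gives 0, H = 0 ✓
  X=0, Y=0, Z=1: formula gives 1, but H = 0 ✗
A single disagreement suffices: at (0,0,1) they differ, so the formula does not compute H.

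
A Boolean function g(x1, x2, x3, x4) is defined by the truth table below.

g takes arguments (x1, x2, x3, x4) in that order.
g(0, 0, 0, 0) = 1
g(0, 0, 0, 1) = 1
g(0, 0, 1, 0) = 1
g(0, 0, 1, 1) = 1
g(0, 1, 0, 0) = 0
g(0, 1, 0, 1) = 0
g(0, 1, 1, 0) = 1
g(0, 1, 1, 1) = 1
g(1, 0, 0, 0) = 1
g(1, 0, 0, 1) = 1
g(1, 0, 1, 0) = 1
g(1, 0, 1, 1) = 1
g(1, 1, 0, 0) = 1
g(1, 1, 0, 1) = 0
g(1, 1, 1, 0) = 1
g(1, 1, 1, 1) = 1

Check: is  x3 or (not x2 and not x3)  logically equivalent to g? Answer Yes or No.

No

Check the formula against g row by row:
  x1=0, x2=0, x3=0, x4=0: formula gives 1, g = 1 ✓
  x1=0, x2=0, x3=0, x4=1: formula gives 1, g = 1 ✓
  x1=0, x2=0, x3=1, x4=0: formula gives 1, g = 1 ✓
  x1=0, x2=0, x3=1, x4=1: formula gives 1, g = 1 ✓
  …
  x1=1, x2=1, x3=0, x4=0: formula gives 0, but g = 1 ✗
Since they disagree at (1,1,0,0), the expression is not a correct formula for g.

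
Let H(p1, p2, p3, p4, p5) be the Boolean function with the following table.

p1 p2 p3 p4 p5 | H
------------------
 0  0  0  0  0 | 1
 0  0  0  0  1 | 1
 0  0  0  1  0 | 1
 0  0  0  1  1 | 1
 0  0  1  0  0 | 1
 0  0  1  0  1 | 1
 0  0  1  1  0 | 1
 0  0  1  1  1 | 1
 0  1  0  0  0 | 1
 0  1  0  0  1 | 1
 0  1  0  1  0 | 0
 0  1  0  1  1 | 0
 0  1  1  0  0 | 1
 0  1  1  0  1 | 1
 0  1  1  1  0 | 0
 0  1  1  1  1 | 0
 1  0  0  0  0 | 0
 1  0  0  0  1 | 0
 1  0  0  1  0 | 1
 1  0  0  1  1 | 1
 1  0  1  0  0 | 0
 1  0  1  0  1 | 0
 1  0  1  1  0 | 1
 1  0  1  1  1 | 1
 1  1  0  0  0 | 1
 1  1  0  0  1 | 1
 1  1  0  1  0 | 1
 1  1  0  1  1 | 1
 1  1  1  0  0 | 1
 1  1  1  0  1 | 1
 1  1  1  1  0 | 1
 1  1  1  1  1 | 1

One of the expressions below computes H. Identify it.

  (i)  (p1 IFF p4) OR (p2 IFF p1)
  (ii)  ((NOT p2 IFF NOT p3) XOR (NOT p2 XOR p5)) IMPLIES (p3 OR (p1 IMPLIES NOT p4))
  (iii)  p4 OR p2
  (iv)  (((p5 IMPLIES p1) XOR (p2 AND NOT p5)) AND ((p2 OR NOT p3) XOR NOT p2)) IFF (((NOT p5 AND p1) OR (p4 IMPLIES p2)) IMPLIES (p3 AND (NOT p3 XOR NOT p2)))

(ii) fails at (0,1,0,1,0): the formula yields 1, H is 0.
(iii) fails at (0,0,0,0,0): the formula yields 0, H is 1.
(iv) fails at (0,0,0,1,0): the formula yields 0, H is 1.
(i) is the remaining candidate, and it agrees with H on all 32 inputs.

i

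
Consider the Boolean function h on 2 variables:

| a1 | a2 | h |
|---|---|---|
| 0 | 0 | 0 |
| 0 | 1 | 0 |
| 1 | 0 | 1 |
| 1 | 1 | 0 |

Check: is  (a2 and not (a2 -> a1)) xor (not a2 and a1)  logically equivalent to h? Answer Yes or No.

Test each input against both h and the formula:
  a1=0, a2=0: formula gives 0, h = 0 ✓
  a1=0, a2=1: formula gives 1, but h = 0 ✗
A single disagreement suffices: at (0,1) they differ, so the formula does not compute h.

No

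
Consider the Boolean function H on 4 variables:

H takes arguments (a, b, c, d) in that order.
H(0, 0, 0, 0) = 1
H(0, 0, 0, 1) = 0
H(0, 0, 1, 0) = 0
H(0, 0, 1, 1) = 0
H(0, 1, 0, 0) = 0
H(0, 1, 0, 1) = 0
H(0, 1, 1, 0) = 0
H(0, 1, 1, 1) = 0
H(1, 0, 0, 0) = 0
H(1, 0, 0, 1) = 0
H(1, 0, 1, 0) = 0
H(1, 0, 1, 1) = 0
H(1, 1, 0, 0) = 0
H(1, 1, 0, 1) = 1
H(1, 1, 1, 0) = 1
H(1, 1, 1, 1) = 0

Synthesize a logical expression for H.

H(a, b, c, d) = ((((a' · b') · c') · d') + (((a · b) · c') · d)) + (((a · b) · c) · d')

Collect the rows where H=1 — (0,0,0,0), (1,1,0,1), (1,1,1,0) — and write one minterm per row: ¬a·¬b·¬c·¬d, a·b·¬c·d, a·b·c·¬d. Their union (logical OR) reproduces the table exactly.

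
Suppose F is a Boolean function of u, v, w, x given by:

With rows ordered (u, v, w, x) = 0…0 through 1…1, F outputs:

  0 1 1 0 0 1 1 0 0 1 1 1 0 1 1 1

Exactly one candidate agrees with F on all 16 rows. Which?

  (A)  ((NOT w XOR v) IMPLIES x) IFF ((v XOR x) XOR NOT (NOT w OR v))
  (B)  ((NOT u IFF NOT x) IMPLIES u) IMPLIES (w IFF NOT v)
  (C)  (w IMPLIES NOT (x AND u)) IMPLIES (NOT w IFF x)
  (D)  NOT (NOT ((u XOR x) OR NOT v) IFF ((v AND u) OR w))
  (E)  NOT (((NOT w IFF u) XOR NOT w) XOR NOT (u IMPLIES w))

C

(A) disagrees with F on (0,0,0,0) (formula → 1, table → 0); rule it out.
(B) disagrees with F on (0,0,0,0) (formula → 1, table → 0); rule it out.
(D) disagrees with F on (0,0,0,1) (formula → 0, table → 1); rule it out.
(E) disagrees with F on (0,0,0,1) (formula → 0, table → 1); rule it out.
Only (C) survives; checking it on all 16 rows confirms it matches F.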